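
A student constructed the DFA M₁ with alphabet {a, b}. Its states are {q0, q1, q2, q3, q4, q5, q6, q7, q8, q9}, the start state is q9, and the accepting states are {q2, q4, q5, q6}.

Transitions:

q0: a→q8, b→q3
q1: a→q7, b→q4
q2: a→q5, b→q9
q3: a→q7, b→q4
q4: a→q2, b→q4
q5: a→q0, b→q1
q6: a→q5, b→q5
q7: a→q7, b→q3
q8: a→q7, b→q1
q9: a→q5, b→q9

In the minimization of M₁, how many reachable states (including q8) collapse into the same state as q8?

States {q6} cannot be reached from the start state, so discard them.
Initial partition by acceptance: {q2,q4,q5} | {q0,q1,q3,q7,q8,q9}.
Split {q2,q4,q5} by δ(·,a) → {q2,q4} and {q5}.
On input a, block {q2,q4} splits into {q2} and {q4}.
Split {q0,q1,q3,q7,q8,q9} by δ(·,a) → {q0,q1,q3,q7,q8} and {q9}.
Split {q0,q1,q3,q7,q8} by δ(·,b) → {q0,q7,q8} and {q1,q3}.
No further refinement is possible. Final partition (6 blocks): {q2} | {q0,q7,q8} | {q5} | {q4} | {q9} | {q1,q3}.
The equivalence class containing q8 is {q0,q7,q8}, of size 3.

3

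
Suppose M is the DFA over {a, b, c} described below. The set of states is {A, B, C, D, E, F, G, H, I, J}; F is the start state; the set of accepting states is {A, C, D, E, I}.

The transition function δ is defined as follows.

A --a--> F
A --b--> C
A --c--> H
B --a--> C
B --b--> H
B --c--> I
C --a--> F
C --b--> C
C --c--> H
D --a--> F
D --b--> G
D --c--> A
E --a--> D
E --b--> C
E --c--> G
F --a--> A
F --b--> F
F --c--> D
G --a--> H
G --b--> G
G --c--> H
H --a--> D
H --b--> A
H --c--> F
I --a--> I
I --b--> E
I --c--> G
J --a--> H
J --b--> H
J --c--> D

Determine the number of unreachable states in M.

4

BFS from F reaches {A, C, D, F, G, H}; the 4 state(s) B, E, I, J are never visited.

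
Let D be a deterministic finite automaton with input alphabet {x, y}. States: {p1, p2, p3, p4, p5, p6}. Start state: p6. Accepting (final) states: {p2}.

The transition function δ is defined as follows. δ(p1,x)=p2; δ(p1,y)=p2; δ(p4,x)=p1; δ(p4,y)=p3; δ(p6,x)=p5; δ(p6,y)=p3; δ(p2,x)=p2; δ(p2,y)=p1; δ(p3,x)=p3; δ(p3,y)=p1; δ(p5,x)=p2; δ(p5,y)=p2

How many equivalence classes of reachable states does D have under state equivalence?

4

First remove the unreachable states {p4}; 5 states remain.
Initial partition by acceptance: {p2} | {p1,p3,p5,p6}.
On input x, block {p1,p3,p5,p6} splits into {p1,p5} and {p3,p6}.
Refine {p3,p6} on symbol x: members go to different blocks, giving {p3} and {p6}.
Stable partition: {p2} | {p1,p5} | {p3} | {p6} — 4 equivalence classes.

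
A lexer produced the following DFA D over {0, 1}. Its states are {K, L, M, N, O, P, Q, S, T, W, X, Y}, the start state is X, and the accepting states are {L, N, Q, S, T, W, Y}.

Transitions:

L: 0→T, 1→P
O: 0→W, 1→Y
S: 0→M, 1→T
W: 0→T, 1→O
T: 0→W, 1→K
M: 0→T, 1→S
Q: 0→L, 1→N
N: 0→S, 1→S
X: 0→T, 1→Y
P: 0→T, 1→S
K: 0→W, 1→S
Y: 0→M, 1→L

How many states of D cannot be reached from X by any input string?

2

Starting at X and following transitions, the reachable set is {K, L, M, O, P, S, T, W, X, Y}. That leaves N, Q unreachable — 2 in total.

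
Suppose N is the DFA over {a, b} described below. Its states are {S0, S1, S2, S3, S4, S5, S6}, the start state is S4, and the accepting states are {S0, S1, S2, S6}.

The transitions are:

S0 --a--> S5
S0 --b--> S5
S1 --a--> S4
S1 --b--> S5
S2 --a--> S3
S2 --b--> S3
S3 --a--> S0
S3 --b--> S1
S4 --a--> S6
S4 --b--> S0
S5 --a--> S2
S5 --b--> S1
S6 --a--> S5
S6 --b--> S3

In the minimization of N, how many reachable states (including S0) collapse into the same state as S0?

Initial partition by acceptance: {S0,S1,S2,S6} | {S3,S4,S5}.
No further refinement is possible. Final partition (2 blocks): {S0,S1,S2,S6} | {S3,S4,S5}.
The equivalence class containing S0 is {S0,S1,S2,S6}, of size 4.

4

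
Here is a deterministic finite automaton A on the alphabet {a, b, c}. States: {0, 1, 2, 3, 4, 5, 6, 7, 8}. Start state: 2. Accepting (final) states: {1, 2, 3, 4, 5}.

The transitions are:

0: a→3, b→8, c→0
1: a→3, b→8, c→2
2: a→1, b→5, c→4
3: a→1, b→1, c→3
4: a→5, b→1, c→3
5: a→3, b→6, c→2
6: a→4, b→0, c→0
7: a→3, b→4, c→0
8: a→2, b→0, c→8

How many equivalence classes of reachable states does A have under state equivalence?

Reachable states from the start: {0,1,2,3,4,5,6,8}. Unreachable: {7} — drop them.
P0 = {1,2,3,4,5} | {0,6,8}.
On input b, block {1,2,3,4,5} splits into {2,3,4} and {1,5}.
The partition is now stable with 3 blocks: {2,3,4} | {0,6,8} | {1,5}.

3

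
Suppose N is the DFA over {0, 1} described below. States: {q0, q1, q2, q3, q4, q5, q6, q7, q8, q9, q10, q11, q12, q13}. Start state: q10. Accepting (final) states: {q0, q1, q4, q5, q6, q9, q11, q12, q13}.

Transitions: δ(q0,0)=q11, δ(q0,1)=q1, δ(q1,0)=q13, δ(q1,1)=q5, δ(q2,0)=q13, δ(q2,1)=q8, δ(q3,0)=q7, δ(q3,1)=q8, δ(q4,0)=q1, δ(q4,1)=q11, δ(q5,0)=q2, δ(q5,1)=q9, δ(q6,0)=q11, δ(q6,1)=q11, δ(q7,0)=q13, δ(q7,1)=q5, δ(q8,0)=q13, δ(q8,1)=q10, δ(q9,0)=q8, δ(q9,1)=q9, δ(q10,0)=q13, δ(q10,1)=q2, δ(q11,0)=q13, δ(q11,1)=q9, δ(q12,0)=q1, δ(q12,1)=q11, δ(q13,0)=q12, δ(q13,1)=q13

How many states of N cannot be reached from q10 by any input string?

5

BFS from q10 reaches {q1, q2, q5, q8, q9, q10, q11, q12, q13}; the 5 state(s) q0, q3, q4, q6, q7 are never visited.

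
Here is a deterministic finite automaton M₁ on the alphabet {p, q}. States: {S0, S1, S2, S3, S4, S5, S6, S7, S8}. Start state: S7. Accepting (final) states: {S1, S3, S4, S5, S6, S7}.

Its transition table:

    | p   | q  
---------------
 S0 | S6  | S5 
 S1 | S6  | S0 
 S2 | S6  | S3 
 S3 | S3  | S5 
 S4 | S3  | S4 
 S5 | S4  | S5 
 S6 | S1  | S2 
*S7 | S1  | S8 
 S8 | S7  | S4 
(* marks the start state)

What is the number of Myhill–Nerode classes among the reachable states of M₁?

Start with accepting vs non-accepting: {S1,S3,S4,S5,S6,S7} | {S0,S2,S8}.
Split {S1,S3,S4,S5,S6,S7} by δ(·,q) → {S1,S6,S7} and {S3,S4,S5}.
No further refinement is possible. Final partition (3 blocks): {S1,S6,S7} | {S0,S2,S8} | {S3,S4,S5}.

3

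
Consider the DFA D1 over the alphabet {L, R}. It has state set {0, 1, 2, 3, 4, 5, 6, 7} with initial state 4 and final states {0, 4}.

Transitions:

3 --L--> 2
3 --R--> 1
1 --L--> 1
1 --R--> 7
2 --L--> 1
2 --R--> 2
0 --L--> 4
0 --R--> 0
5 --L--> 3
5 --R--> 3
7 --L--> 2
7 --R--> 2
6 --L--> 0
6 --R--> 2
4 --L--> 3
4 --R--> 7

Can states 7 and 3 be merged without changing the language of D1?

Yes

Reachable states from the start: {1,2,3,4,7}. Unreachable: {0,5,6} — drop them.
Start with accepting vs non-accepting: {4} | {1,2,3,7}.
The partition is now stable with 2 blocks: {4} | {1,2,3,7}.
7 and 3 lie in the same block of the stable partition, so they are equivalent — no string distinguishes them.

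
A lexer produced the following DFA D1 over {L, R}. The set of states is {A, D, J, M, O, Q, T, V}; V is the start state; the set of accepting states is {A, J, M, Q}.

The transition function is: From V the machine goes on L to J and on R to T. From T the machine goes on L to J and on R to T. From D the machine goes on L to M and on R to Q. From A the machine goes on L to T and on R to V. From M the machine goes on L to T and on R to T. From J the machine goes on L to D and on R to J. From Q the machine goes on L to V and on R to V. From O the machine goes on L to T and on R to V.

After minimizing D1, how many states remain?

4

Reachable states from the start: {D,J,M,Q,T,V}. Unreachable: {A,O} — drop them.
Start with accepting vs non-accepting: {J,M,Q} | {D,T,V}.
Split {J,M,Q} by δ(·,R) → {M,Q} and {J}.
Split {D,T,V} by δ(·,L) → {T,V} and {D}.
The partition is now stable with 4 blocks: {M,Q} | {T,V} | {J} | {D}.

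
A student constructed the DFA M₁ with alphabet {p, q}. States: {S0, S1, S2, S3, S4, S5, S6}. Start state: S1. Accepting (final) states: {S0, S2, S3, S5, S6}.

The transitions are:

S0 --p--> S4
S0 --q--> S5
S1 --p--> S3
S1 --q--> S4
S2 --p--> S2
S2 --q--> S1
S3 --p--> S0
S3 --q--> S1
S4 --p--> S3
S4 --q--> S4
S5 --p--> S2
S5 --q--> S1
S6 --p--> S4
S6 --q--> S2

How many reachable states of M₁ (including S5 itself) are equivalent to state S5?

First remove the unreachable states {S6}; 6 states remain.
Start with accepting vs non-accepting: {S0,S2,S3,S5} | {S1,S4}.
On input p, block {S0,S2,S3,S5} splits into {S2,S3,S5} and {S0}.
On input p, block {S2,S3,S5} splits into {S2,S5} and {S3}.
The partition is now stable with 4 blocks: {S2,S5} | {S1,S4} | {S0} | {S3}.
The equivalence class containing S5 is {S2,S5}, of size 2.

2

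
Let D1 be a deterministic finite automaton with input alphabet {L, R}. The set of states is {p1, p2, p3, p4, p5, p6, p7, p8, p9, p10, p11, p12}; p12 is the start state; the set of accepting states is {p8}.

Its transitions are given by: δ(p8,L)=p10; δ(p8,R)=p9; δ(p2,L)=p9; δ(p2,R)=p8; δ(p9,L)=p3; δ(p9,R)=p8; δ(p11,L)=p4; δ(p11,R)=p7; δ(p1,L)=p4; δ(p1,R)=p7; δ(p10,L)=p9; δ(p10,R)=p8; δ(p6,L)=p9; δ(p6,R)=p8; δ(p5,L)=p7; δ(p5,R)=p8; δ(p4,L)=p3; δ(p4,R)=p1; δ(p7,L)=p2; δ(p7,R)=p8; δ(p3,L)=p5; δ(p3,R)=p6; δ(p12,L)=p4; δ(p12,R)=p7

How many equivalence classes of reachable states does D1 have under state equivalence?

8

First remove the unreachable states {p11}; 11 states remain.
P0 = {p8} | {p1,p2,p3,p4,p5,p6,p7,p9,p10,p12}.
On input R, block {p1,p2,p3,p4,p5,p6,p7,p9,p10,p12} splits into {p2,p5,p6,p7,p9,p10} and {p1,p3,p4,p12}.
Split {p2,p5,p6,p7,p9,p10} by δ(·,L) → {p2,p5,p6,p7,p10} and {p9}.
On input L, block {p2,p5,p6,p7,p10} splits into {p2,p6,p10} and {p5,p7}.
On input L, block {p1,p3,p4,p12} splits into {p1,p4,p12} and {p3}.
Refine {p1,p4,p12} on symbol L: members go to different blocks, giving {p1,p12} and {p4}.
Split {p5,p7} by δ(·,L) → {p5} and {p7}.
No further refinement is possible. Final partition (8 blocks): {p8} | {p2,p6,p10} | {p1,p12} | {p9} | {p5} | {p3} | {p4} | {p7}.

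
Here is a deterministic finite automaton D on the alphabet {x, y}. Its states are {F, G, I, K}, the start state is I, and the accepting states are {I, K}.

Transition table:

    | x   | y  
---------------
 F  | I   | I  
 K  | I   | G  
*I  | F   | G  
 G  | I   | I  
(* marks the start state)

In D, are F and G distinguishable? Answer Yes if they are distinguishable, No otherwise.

States {K} cannot be reached from the start state, so discard them.
Start with accepting vs non-accepting: {I} | {F,G}.
No further refinement is possible. Final partition (2 blocks): {I} | {F,G}.
F and G lie in the same block of the stable partition, so they are equivalent — no string distinguishes them.

No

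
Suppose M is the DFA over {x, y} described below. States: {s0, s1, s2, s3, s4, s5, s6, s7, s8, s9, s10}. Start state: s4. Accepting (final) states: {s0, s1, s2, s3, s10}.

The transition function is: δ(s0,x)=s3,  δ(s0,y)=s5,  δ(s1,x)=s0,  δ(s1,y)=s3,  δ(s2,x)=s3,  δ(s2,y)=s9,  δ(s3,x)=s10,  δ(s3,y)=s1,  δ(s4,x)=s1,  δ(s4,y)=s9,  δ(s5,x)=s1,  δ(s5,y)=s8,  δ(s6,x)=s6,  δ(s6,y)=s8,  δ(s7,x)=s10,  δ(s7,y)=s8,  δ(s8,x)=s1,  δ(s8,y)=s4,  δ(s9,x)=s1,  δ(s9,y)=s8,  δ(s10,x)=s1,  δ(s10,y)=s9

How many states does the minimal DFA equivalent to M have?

3

Reachable states from the start: {s0,s1,s3,s4,s5,s8,s9,s10}. Unreachable: {s2,s6,s7} — drop them.
P0 = {s0,s1,s3,s10} | {s4,s5,s8,s9}.
Refine {s0,s1,s3,s10} on symbol y: members go to different blocks, giving {s0,s10} and {s1,s3}.
Stable partition: {s0,s10} | {s4,s5,s8,s9} | {s1,s3} — 3 equivalence classes.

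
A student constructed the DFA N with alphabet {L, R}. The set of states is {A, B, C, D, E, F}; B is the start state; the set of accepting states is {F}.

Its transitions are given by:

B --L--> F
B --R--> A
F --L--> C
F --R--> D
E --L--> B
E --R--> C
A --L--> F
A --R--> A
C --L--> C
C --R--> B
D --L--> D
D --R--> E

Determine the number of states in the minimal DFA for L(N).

5

All states are reachable from the start state.
P0 = {F} | {A,B,C,D,E}.
Split {A,B,C,D,E} by δ(·,L) → {C,D,E} and {A,B}.
Refine {C,D,E} on symbol L: members go to different blocks, giving {C,D} and {E}.
On input R, block {C,D} splits into {C} and {D}.
No further refinement is possible. Final partition (5 blocks): {F} | {C} | {A,B} | {E} | {D}.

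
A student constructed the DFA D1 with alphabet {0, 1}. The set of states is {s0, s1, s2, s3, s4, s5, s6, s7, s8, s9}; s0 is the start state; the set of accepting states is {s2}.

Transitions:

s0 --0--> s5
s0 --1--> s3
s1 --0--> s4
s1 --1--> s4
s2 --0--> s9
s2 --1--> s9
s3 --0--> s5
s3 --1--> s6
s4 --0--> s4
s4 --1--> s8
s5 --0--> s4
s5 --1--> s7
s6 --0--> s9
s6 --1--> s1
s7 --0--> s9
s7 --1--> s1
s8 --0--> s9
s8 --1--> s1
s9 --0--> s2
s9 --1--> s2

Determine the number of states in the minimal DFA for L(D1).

5

Start with accepting vs non-accepting: {s2} | {s0,s1,s3,s4,s5,s6,s7,s8,s9}.
Split {s0,s1,s3,s4,s5,s6,s7,s8,s9} by δ(·,0) → {s0,s1,s3,s4,s5,s6,s7,s8} and {s9}.
On input 0, block {s0,s1,s3,s4,s5,s6,s7,s8} splits into {s0,s1,s3,s4,s5} and {s6,s7,s8}.
Split {s0,s1,s3,s4,s5} by δ(·,1) → {s3,s4,s5} and {s0,s1}.
No further refinement is possible. Final partition (5 blocks): {s2} | {s3,s4,s5} | {s9} | {s6,s7,s8} | {s0,s1}.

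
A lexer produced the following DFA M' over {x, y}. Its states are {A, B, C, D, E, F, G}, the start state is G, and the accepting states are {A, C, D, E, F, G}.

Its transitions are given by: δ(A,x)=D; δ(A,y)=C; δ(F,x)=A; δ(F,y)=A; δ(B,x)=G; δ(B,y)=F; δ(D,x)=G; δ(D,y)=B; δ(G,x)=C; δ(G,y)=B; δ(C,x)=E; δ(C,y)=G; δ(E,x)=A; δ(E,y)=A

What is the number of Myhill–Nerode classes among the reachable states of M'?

6

All states are reachable from the start state.
P0 = {A,C,D,E,F,G} | {B}.
Split {A,C,D,E,F,G} by δ(·,y) → {A,C,E,F} and {D,G}.
Split {A,C,E,F} by δ(·,x) → {C,E,F} and {A}.
Split {C,E,F} by δ(·,x) → {E,F} and {C}.
Split {D,G} by δ(·,x) → {D} and {G}.
The partition is now stable with 6 blocks: {E,F} | {B} | {D} | {A} | {C} | {G}.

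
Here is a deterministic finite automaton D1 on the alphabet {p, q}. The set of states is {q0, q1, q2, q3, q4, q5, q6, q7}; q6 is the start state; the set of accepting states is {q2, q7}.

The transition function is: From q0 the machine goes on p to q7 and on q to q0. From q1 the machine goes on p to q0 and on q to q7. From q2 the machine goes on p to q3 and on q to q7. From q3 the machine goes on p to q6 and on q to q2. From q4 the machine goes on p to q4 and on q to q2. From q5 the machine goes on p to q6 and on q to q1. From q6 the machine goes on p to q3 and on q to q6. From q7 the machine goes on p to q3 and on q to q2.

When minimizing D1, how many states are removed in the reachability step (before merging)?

No path from q6 leads to q0, q1, q4, q5; the other 4 states are all reachable.

4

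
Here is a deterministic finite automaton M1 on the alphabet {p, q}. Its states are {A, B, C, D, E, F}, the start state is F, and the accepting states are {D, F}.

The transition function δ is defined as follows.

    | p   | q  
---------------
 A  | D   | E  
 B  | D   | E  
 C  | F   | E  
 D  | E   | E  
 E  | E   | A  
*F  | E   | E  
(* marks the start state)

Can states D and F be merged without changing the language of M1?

Yes

States {B,C} cannot be reached from the start state, so discard them.
Initial partition by acceptance: {D,F} | {A,E}.
Refine {A,E} on symbol p: members go to different blocks, giving {A} and {E}.
Stable partition: {D,F} | {A} | {E} — 3 equivalence classes.
D and F lie in the same block of the stable partition, so they are equivalent — no string distinguishes them.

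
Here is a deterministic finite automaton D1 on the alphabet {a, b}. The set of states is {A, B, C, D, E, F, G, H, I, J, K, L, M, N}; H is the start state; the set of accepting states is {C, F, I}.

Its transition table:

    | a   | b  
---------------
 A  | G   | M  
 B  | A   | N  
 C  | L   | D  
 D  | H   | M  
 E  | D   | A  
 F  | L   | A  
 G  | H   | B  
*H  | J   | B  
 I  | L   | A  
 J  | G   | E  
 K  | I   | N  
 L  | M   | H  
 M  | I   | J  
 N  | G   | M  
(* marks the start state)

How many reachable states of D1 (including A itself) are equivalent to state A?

3

First remove the unreachable states {C,F,K}; 11 states remain.
P0 = {I} | {A,B,D,E,G,H,J,L,M,N}.
On input a, block {A,B,D,E,G,H,J,L,M,N} splits into {A,B,D,E,G,H,J,L,N} and {M}.
Refine {A,B,D,E,G,H,J,L,N} on symbol a: members go to different blocks, giving {A,B,D,E,G,H,J,N} and {L}.
Split {A,B,D,E,G,H,J,N} by δ(·,b) → {B,E,G,H,J} and {A,D,N}.
Refine {B,E,G,H,J} on symbol a: members go to different blocks, giving {G,H,J} and {B,E}.
No further refinement is possible. Final partition (6 blocks): {I} | {G,H,J} | {M} | {L} | {A,D,N} | {B,E}.
State A belongs to the block {A,D,N}, which has 3 states.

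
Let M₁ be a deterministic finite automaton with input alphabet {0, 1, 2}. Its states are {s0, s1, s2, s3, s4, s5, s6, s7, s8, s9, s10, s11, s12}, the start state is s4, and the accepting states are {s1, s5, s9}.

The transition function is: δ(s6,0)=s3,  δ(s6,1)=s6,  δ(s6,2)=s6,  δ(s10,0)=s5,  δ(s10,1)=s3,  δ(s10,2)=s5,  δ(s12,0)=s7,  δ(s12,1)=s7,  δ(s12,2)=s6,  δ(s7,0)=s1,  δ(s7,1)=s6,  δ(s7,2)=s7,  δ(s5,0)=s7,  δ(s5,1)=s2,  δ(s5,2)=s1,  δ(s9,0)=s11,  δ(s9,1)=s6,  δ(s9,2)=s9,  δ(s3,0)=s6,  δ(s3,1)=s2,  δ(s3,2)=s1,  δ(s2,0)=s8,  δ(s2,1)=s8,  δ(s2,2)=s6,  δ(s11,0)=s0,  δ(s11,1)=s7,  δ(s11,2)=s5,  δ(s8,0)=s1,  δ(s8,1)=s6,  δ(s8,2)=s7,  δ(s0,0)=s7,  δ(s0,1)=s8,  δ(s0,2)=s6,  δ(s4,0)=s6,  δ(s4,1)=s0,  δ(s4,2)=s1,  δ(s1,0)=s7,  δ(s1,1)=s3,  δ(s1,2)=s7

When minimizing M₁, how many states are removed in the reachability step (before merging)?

5

No path from s4 leads to s5, s9, s10, s11, s12; the other 8 states are all reachable.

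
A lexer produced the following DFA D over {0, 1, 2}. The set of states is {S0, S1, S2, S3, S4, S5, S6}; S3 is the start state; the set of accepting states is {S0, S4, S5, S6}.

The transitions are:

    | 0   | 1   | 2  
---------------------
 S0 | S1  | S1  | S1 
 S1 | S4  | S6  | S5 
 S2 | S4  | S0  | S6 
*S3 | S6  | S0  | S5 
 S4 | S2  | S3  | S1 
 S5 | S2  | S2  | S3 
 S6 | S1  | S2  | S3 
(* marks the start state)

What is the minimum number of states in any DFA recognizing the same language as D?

2

Every state is reachable, so we keep all 7.
Initial partition by acceptance: {S0,S4,S5,S6} | {S1,S2,S3}.
Stable partition: {S0,S4,S5,S6} | {S1,S2,S3} — 2 equivalence classes.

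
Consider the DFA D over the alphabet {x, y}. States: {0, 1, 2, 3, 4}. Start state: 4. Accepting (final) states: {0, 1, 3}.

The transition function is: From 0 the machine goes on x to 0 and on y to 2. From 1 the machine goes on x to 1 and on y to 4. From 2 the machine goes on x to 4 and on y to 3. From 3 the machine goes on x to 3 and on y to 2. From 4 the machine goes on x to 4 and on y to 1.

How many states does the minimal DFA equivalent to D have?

2

First remove the unreachable states {0,2,3}; 2 states remain.
Start with accepting vs non-accepting: {1} | {4}.
No further refinement is possible. Final partition (2 blocks): {1} | {4}.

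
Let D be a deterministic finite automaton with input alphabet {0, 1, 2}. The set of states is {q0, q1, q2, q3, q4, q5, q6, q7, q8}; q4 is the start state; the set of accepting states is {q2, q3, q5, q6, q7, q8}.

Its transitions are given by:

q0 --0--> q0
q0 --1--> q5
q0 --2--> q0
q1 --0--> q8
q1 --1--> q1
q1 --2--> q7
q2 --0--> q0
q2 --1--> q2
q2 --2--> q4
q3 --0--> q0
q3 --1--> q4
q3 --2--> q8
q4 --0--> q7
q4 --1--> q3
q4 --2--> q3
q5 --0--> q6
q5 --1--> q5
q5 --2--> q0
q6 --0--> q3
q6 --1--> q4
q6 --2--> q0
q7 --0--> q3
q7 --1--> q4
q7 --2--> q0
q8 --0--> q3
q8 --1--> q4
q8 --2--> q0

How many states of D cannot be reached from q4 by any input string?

2

BFS from q4 reaches {q0, q3, q4, q5, q6, q7, q8}; the 2 state(s) q1, q2 are never visited.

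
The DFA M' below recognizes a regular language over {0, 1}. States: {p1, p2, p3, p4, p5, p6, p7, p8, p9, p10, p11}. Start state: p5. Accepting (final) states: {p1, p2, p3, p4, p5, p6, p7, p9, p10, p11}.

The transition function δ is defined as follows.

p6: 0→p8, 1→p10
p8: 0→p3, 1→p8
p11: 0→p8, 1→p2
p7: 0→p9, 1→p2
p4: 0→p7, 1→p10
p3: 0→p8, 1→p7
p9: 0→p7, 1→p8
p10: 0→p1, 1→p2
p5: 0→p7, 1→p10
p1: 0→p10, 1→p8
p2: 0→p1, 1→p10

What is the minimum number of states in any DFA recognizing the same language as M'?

States {p4,p6,p11} cannot be reached from the start state, so discard them.
P0 = {p1,p2,p3,p5,p7,p9,p10} | {p8}.
Split {p1,p2,p3,p5,p7,p9,p10} by δ(·,0) → {p1,p2,p5,p7,p9,p10} and {p3}.
Refine {p1,p2,p5,p7,p9,p10} on symbol 1: members go to different blocks, giving {p2,p5,p7,p10} and {p1,p9}.
Refine {p2,p5,p7,p10} on symbol 0: members go to different blocks, giving {p2,p7,p10} and {p5}.
No further refinement is possible. Final partition (5 blocks): {p2,p7,p10} | {p8} | {p3} | {p1,p9} | {p5}.

5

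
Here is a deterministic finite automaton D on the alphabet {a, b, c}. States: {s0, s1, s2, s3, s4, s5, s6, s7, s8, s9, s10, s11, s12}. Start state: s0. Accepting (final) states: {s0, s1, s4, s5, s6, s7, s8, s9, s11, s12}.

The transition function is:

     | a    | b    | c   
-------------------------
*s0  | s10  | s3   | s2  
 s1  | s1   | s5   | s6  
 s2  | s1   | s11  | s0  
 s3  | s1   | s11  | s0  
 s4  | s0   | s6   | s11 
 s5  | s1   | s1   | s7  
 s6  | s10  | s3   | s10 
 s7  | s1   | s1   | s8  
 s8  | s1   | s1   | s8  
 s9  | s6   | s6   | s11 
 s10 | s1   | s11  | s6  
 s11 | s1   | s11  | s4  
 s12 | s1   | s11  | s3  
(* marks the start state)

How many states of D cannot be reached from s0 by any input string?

2

Starting at s0 and following transitions, the reachable set is {s0, s1, s2, s3, s4, s5, s6, s7, s8, s10, s11}. That leaves s9, s12 unreachable — 2 in total.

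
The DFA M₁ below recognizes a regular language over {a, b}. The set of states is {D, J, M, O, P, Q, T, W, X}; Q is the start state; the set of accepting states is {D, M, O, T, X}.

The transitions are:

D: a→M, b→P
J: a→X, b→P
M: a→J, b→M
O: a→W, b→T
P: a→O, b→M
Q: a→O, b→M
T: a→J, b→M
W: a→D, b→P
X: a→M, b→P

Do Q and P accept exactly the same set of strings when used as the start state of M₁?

Yes

All states are reachable from the start state.
Start with accepting vs non-accepting: {D,M,O,T,X} | {J,P,Q,W}.
Refine {D,M,O,T,X} on symbol a: members go to different blocks, giving {M,O,T} and {D,X}.
Split {J,P,Q,W} by δ(·,a) → {J,W} and {P,Q}.
The partition is now stable with 4 blocks: {M,O,T} | {J,W} | {D,X} | {P,Q}.
Q and P lie in the same block of the stable partition, so they are equivalent — no string distinguishes them.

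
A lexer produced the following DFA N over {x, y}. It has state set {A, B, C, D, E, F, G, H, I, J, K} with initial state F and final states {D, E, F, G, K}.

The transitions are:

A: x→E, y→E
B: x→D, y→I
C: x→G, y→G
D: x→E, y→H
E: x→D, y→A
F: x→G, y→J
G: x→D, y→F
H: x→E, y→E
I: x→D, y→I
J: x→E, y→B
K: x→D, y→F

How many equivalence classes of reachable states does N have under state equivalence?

5

First remove the unreachable states {C,K}; 9 states remain.
Initial partition by acceptance: {D,E,F,G} | {A,B,H,I,J}.
Split {D,E,F,G} by δ(·,y) → {D,E,F} and {G}.
Split {D,E,F} by δ(·,x) → {D,E} and {F}.
On input y, block {A,B,H,I,J} splits into {B,I,J} and {A,H}.
Stable partition: {D,E} | {B,I,J} | {G} | {F} | {A,H} — 5 equivalence classes.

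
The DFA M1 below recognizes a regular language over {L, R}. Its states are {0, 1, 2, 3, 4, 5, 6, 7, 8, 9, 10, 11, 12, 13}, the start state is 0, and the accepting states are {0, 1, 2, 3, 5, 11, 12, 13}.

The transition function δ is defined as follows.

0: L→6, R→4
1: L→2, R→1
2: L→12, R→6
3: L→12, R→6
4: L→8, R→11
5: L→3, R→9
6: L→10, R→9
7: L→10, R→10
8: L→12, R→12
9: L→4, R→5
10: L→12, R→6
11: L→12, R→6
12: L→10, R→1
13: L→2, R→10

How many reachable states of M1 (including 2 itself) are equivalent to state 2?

3

Reachable states from the start: {0,1,2,3,4,5,6,8,9,10,11,12}. Unreachable: {7,13} — drop them.
Start with accepting vs non-accepting: {0,1,2,3,5,11,12} | {4,6,8,9,10}.
Split {0,1,2,3,5,11,12} by δ(·,L) → {1,2,3,5,11} and {0,12}.
On input L, block {1,2,3,5,11} splits into {2,3,11} and {1,5}.
On input L, block {4,6,8,9,10} splits into {4,6,9} and {8,10}.
On input L, block {4,6,9} splits into {4,6} and {9}.
Split {4,6} by δ(·,R) → {4} and {6}.
Split {0,12} by δ(·,L) → {0} and {12}.
On input R, block {1,5} splits into {1} and {5}.
On input R, block {8,10} splits into {8} and {10}.
No further refinement is possible. Final partition (10 blocks): {2,3,11} | {4} | {0} | {1} | {8} | {9} | {6} | {12} | {5} | {10}.
The equivalence class containing 2 is {2,3,11}, of size 3.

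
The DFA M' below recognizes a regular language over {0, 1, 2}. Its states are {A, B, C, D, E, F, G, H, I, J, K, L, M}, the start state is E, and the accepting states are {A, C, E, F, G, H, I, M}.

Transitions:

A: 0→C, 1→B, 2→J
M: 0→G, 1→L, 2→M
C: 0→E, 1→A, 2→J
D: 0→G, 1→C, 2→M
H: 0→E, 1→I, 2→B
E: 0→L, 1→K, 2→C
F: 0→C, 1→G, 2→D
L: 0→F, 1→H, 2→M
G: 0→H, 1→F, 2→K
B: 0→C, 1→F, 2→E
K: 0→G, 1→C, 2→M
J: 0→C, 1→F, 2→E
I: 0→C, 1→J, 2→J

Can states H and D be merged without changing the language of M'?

No

All states are reachable from the start state.
P0 = {A,C,E,F,G,H,I,M} | {B,D,J,K,L}.
Refine {A,C,E,F,G,H,I,M} on symbol 0: members go to different blocks, giving {A,C,F,G,H,I,M} and {E}.
Split {A,C,F,G,H,I,M} by δ(·,0) → {A,F,G,I,M} and {C,H}.
Split {A,F,G,I,M} by δ(·,0) → {A,F,G,I} and {M}.
On input 1, block {A,F,G,I} splits into {A,I} and {F,G}.
Refine {B,D,J,K,L} on symbol 0: members go to different blocks, giving {D,K,L} and {B,J}.
The partition is now stable with 7 blocks: {A,I} | {D,K,L} | {E} | {C,H} | {M} | {F,G} | {B,J}.
H and D end up in different blocks, so they are distinguishable. For instance, the string 'ε' is accepted from only H.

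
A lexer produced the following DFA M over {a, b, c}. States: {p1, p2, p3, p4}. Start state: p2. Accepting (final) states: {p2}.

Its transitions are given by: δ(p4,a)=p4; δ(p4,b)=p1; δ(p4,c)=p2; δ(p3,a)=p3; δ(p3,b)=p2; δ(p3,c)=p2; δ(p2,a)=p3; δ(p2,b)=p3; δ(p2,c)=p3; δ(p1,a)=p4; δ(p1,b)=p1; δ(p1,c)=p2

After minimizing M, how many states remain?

2

States {p1,p4} cannot be reached from the start state, so discard them.
Start with accepting vs non-accepting: {p2} | {p3}.
No further refinement is possible. Final partition (2 blocks): {p2} | {p3}.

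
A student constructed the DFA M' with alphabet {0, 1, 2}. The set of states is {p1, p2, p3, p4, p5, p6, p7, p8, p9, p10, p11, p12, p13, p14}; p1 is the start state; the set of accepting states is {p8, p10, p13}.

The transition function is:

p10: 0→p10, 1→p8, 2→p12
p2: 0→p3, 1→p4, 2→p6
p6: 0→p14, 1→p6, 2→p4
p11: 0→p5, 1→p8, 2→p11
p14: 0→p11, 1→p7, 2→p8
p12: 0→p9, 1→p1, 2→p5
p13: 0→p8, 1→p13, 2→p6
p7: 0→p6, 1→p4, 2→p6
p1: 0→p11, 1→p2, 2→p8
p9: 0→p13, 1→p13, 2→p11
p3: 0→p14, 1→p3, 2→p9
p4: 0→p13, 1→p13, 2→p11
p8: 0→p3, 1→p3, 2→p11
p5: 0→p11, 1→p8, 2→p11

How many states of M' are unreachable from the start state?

2

BFS from p1 reaches {p1, p2, p3, p4, p5, p6, p7, p8, p9, p11, p13, p14}; the 2 state(s) p10, p12 are never visited.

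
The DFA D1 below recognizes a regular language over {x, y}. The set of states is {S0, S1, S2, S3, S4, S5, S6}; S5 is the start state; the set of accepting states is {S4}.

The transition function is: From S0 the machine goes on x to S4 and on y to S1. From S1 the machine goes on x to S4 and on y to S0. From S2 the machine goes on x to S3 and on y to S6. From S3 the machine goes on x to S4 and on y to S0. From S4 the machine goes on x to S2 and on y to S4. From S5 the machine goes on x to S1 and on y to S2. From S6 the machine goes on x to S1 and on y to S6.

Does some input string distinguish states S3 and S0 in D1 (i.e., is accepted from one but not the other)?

No

All states are reachable from the start state.
P0 = {S4} | {S0,S1,S2,S3,S5,S6}.
Refine {S0,S1,S2,S3,S5,S6} on symbol x: members go to different blocks, giving {S0,S1,S3} and {S2,S5,S6}.
No further refinement is possible. Final partition (3 blocks): {S4} | {S0,S1,S3} | {S2,S5,S6}.
S3 and S0 lie in the same block of the stable partition, so they are equivalent — no string distinguishes them.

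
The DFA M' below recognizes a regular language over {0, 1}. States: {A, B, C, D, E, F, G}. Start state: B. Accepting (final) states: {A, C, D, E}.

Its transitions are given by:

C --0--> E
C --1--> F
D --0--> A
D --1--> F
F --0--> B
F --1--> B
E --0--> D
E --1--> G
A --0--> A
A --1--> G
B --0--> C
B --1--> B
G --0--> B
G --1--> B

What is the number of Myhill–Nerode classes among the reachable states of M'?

3

Every state is reachable, so we keep all 7.
Initial partition by acceptance: {A,C,D,E} | {B,F,G}.
On input 0, block {B,F,G} splits into {F,G} and {B}.
No further refinement is possible. Final partition (3 blocks): {A,C,D,E} | {F,G} | {B}.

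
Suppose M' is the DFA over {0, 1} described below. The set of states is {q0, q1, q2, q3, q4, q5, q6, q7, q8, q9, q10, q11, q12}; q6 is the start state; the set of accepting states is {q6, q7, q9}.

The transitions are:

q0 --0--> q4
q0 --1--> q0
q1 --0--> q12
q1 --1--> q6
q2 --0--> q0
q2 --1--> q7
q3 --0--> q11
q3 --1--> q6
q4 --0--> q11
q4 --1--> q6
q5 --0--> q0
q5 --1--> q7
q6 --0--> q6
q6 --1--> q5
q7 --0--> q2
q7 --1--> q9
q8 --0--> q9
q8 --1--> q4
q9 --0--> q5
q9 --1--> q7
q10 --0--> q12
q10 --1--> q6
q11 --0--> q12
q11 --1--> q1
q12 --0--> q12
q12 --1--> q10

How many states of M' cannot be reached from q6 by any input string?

2

No path from q6 leads to q3, q8; the other 11 states are all reachable.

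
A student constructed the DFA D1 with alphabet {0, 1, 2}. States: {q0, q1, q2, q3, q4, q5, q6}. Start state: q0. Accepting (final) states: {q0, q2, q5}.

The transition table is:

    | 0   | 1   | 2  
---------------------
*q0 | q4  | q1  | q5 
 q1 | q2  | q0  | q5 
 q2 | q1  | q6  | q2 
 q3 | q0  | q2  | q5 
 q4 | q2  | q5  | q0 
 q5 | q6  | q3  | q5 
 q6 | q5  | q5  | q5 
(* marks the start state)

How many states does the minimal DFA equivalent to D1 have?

2

Every state is reachable, so we keep all 7.
Start with accepting vs non-accepting: {q0,q2,q5} | {q1,q3,q4,q6}.
The partition is now stable with 2 blocks: {q0,q2,q5} | {q1,q3,q4,q6}.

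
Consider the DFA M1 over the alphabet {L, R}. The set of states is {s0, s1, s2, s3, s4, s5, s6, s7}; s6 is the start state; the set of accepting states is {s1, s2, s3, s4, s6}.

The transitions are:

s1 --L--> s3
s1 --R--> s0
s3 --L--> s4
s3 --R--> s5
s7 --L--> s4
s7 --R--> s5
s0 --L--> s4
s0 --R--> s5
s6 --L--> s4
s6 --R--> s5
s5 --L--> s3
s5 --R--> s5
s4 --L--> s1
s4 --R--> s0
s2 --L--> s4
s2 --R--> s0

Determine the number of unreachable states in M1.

2

Starting at s6 and following transitions, the reachable set is {s0, s1, s3, s4, s5, s6}. That leaves s2, s7 unreachable — 2 in total.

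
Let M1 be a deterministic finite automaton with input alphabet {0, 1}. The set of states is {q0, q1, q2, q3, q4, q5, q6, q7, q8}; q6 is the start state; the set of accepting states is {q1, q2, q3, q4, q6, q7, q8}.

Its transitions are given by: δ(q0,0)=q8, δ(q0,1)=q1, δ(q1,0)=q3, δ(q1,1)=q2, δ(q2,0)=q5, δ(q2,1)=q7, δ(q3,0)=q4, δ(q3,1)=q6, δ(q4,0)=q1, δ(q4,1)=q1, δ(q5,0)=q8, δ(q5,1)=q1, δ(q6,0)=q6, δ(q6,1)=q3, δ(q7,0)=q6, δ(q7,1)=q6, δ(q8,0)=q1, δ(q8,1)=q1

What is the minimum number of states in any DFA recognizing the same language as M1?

Reachable states from the start: {q1,q2,q3,q4,q5,q6,q7,q8}. Unreachable: {q0} — drop them.
Initial partition by acceptance: {q1,q2,q3,q4,q6,q7,q8} | {q5}.
Split {q1,q2,q3,q4,q6,q7,q8} by δ(·,0) → {q1,q3,q4,q6,q7,q8} and {q2}.
Refine {q1,q3,q4,q6,q7,q8} on symbol 1: members go to different blocks, giving {q3,q4,q6,q7,q8} and {q1}.
Split {q3,q4,q6,q7,q8} by δ(·,0) → {q3,q6,q7} and {q4,q8}.
Split {q3,q6,q7} by δ(·,0) → {q6,q7} and {q3}.
Split {q6,q7} by δ(·,1) → {q6} and {q7}.
The partition is now stable with 7 blocks: {q6} | {q5} | {q2} | {q1} | {q4,q8} | {q3} | {q7}.

7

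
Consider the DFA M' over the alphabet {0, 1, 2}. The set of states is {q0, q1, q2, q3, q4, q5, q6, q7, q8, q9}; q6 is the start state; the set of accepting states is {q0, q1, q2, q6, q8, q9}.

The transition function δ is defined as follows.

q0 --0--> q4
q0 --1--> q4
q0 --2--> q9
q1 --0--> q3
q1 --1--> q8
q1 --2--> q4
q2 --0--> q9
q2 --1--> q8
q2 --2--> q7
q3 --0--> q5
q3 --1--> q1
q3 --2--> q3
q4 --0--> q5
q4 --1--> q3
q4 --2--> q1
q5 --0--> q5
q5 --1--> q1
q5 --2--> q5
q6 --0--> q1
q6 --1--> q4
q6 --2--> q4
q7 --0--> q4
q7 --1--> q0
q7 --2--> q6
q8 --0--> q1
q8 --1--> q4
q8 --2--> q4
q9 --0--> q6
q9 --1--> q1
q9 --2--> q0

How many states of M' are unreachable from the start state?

4

Starting at q6 and following transitions, the reachable set is {q1, q3, q4, q5, q6, q8}. That leaves q0, q2, q7, q9 unreachable — 4 in total.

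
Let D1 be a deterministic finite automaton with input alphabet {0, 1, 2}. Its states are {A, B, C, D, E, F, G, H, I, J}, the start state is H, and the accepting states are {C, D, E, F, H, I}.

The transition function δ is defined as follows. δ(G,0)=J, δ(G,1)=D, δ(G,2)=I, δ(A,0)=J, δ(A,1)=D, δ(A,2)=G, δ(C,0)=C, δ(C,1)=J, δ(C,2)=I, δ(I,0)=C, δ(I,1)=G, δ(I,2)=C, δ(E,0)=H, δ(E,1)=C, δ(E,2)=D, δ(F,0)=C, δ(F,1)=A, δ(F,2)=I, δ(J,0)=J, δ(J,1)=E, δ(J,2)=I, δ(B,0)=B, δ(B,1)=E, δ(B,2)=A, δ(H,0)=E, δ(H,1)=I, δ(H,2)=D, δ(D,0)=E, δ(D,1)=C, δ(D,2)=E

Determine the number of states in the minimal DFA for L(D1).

States {A,B,F} cannot be reached from the start state, so discard them.
Start with accepting vs non-accepting: {C,D,E,H,I} | {G,J}.
Refine {C,D,E,H,I} on symbol 1: members go to different blocks, giving {D,E,H} and {C,I}.
No further refinement is possible. Final partition (3 blocks): {D,E,H} | {G,J} | {C,I}.

3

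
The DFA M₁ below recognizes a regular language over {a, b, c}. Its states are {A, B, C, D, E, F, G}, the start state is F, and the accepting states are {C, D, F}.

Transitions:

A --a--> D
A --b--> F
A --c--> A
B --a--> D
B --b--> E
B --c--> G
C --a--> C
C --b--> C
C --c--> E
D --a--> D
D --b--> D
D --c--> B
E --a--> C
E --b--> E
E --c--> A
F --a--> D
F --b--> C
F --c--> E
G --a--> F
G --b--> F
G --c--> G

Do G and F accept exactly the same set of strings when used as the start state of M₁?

No

Every state is reachable, so we keep all 7.
Start with accepting vs non-accepting: {C,D,F} | {A,B,E,G}.
On input b, block {A,B,E,G} splits into {A,G} and {B,E}.
Stable partition: {C,D,F} | {A,G} | {B,E} — 3 equivalence classes.
G and F end up in different blocks, so they are distinguishable. For instance, the string 'ε' is accepted from only F.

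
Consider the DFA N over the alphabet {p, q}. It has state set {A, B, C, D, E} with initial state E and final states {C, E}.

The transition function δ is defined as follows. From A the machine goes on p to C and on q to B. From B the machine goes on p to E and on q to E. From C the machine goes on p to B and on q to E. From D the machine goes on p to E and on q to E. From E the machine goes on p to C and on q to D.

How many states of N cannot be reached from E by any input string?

1

No path from E leads to A; the other 4 states are all reachable.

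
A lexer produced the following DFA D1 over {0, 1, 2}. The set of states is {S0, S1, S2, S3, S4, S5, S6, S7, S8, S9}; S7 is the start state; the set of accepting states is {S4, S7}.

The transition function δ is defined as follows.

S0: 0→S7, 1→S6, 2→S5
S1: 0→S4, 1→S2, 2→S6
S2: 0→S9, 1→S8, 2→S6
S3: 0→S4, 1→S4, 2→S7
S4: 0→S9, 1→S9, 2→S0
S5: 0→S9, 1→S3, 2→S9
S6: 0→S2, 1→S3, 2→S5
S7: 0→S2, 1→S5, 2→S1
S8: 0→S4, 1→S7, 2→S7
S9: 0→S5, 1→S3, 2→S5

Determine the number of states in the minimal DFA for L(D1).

4

P0 = {S4,S7} | {S0,S1,S2,S3,S5,S6,S8,S9}.
On input 0, block {S0,S1,S2,S3,S5,S6,S8,S9} splits into {S0,S1,S3,S8} and {S2,S5,S6,S9}.
Refine {S0,S1,S3,S8} on symbol 1: members go to different blocks, giving {S0,S1} and {S3,S8}.
The partition is now stable with 4 blocks: {S4,S7} | {S0,S1} | {S2,S5,S6,S9} | {S3,S8}.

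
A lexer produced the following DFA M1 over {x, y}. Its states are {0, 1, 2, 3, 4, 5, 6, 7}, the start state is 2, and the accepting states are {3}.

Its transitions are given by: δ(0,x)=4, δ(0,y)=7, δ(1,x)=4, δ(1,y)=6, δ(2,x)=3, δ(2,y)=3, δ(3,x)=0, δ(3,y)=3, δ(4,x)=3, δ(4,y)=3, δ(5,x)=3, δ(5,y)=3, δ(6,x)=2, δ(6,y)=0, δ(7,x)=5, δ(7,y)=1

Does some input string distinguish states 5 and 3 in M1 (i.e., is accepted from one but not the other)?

Yes

P0 = {3} | {0,1,2,4,5,6,7}.
Split {0,1,2,4,5,6,7} by δ(·,x) → {0,1,6,7} and {2,4,5}.
Stable partition: {3} | {0,1,6,7} | {2,4,5} — 3 equivalence classes.
5 and 3 end up in different blocks, so they are distinguishable. For instance, the string 'ε' is accepted from only 3.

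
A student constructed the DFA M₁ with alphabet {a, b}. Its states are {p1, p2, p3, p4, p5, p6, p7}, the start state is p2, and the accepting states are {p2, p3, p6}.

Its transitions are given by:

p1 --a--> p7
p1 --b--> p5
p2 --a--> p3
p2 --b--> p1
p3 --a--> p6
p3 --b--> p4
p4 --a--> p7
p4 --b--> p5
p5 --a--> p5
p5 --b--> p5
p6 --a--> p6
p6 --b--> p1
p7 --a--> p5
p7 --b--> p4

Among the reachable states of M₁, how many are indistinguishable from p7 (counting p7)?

Every state is reachable, so we keep all 7.
Initial partition by acceptance: {p2,p3,p6} | {p1,p4,p5,p7}.
No further refinement is possible. Final partition (2 blocks): {p2,p3,p6} | {p1,p4,p5,p7}.
The equivalence class containing p7 is {p1,p4,p5,p7}, of size 4.

4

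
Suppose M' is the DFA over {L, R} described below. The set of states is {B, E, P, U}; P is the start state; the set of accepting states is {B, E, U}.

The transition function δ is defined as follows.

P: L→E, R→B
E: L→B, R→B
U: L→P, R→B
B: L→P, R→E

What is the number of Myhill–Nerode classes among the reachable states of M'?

First remove the unreachable states {U}; 3 states remain.
Start with accepting vs non-accepting: {B,E} | {P}.
On input L, block {B,E} splits into {B} and {E}.
The partition is now stable with 3 blocks: {B} | {P} | {E}.

3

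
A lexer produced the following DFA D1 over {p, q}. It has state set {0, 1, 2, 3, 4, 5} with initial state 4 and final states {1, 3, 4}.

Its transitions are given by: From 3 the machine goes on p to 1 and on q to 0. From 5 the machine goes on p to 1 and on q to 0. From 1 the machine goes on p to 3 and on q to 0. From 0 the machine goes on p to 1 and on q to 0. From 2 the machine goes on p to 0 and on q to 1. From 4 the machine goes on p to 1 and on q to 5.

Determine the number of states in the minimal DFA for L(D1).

2

First remove the unreachable states {2}; 5 states remain.
P0 = {1,3,4} | {0,5}.
No further refinement is possible. Final partition (2 blocks): {1,3,4} | {0,5}.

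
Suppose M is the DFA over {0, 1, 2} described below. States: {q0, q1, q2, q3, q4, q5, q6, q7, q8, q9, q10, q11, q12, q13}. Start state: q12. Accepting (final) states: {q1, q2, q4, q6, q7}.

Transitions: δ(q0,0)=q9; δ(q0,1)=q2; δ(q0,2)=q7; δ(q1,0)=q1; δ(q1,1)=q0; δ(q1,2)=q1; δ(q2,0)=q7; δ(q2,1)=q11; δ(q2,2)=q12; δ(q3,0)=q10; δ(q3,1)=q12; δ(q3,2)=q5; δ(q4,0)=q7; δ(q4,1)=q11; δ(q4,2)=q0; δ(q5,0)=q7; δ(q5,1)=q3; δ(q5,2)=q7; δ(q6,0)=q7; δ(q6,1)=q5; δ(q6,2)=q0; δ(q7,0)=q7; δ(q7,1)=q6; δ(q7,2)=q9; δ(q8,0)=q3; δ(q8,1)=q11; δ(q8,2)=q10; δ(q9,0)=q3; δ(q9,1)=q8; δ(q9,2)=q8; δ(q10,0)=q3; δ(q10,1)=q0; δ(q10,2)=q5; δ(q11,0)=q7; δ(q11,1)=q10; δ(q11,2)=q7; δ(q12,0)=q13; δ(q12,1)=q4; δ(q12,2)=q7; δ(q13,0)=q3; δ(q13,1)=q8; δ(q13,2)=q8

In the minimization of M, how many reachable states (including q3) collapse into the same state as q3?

2

First remove the unreachable states {q1}; 13 states remain.
P0 = {q2,q4,q6,q7} | {q0,q3,q5,q8,q9,q10,q11,q12,q13}.
On input 1, block {q2,q4,q6,q7} splits into {q2,q4,q6} and {q7}.
Refine {q0,q3,q5,q8,q9,q10,q11,q12,q13} on symbol 0: members go to different blocks, giving {q0,q3,q8,q9,q10,q12,q13} and {q5,q11}.
Refine {q0,q3,q8,q9,q10,q12,q13} on symbol 1: members go to different blocks, giving {q3,q9,q10,q13} and {q0,q12} and {q8}.
Split {q3,q9,q10,q13} by δ(·,1) → {q3,q10} and {q9,q13}.
No further refinement is possible. Final partition (7 blocks): {q2,q4,q6} | {q3,q10} | {q7} | {q5,q11} | {q0,q12} | {q8} | {q9,q13}.
State q3 belongs to the block {q3,q10}, which has 2 states.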